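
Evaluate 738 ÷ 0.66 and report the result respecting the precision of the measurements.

738 ÷ 0.66 = 1118.18181818…
Multiplication/division keeps the fewest significant figures: 738 → 3 s.f., 0.66 → 2 s.f.; limit is 2.
Rounded to 2 significant figures: 1.1 × 10^3.

1.1 × 10^3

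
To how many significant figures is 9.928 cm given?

4

9.928: every digit is nonzero and significant.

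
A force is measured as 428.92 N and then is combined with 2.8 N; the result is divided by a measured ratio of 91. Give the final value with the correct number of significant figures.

4.7 N

428.92 N + 2.8 N = 431.72 N; the sum is limited to 1 decimal place (4 s.f.).
Carrying full precision, 431.72 ÷ 91 = 4.74417582418… N; 91 has 2 s.f., so the result keeps min(4, 2) = 2 s.f.
Rounded to 2 significant figures: 4.7 N.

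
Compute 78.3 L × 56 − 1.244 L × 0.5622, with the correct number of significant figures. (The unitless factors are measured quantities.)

78.3 × 56 = 4384.8 → 4.4 × 10³ L (2 s.f., last digit at the 10^2 place).
1.244 × 0.5622 = 0.6993768 → 0.6994 L (4 s.f., last digit at the 10^-4 place).
Difference: 4384.1006232 L; keep the coarser place, 10^2.
Result: 4.4 × 10³ L.

4.4 × 10³ L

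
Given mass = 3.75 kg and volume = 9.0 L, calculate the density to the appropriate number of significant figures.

0.42 kg/L

density = 3.75 kg ÷ 9.0 L = 0.416666666667… kg/L.
3.75 has 3 significant figures; 9.0 has 2.
Division/multiplication keeps the fewest: 2 significant figures.
Rounded: 0.42 kg/L.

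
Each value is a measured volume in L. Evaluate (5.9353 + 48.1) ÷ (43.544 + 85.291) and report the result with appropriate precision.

5.9353 + 48.1 = 54.0353, limited to 1 d.p. → 3 s.f.; 43.544 + 85.291 = 128.835, limited to 3 d.p. → 6 s.f.
Carrying full precision, 54.0353 ÷ 128.835 = 0.419414755307…; keep min(3, 6) = 3 s.f.
Rounded to 3 significant figures: 0.419.

0.419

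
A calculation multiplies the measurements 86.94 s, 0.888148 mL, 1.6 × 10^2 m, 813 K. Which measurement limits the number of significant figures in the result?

1.6 × 10^2 m

86.94 s → 4 s.f.; 0.888148 mL → 6 s.f.; 1.6 × 10^2 m → 2 s.f.; 813 K → 3 s.f.
The fewest is 2 significant figures, from 1.6 × 10^2 m.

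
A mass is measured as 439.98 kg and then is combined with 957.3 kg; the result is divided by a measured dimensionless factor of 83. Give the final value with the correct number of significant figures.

439.98 kg + 957.3 kg = 1397.28 kg; the sum is limited to 1 decimal place (5 s.f.).
Carrying full precision, 1397.28 ÷ 83 = 16.8346987952… kg; 83 has 2 s.f., so the result keeps min(5, 2) = 2 s.f.
Rounded to 2 significant figures: 17 kg.

17 kg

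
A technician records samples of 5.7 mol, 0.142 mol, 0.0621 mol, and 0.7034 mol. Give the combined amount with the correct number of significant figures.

6.6 mol

5.7 mol + 0.142 mol + 0.0621 mol + 0.7034 mol = 6.6075 mol.
Addition/subtraction keeps the fewest decimal places: 5.7 → 1 decimal place, 0.142 → 3 decimal places, 0.0621 → 4 decimal places, 0.7034 → 4 decimal places; limit is 1.
Rounded to 1 decimal place: 6.6 mol.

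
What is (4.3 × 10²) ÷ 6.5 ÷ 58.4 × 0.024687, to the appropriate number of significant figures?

(4.3 × 10²) ÷ 6.5 ÷ 58.4 × 0.024687 = 0.0279647260274…
Multiplication/division keeps the fewest significant figures: 4.3 × 10² → 2 s.f., 6.5 → 2 s.f., 58.4 → 3 s.f., 0.024687 → 5 s.f.; limit is 2.
Rounded to 2 significant figures: 0.028.

0.028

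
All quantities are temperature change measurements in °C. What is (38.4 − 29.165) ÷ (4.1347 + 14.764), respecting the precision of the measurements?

38.4 − 29.165 = 9.235, limited to 1 d.p. → 2 s.f.; 4.1347 + 14.764 = 18.8987, limited to 3 d.p. → 5 s.f.
Carrying full precision, 9.235 ÷ 18.8987 = 0.488657950018…; keep min(2, 5) = 2 s.f.
Rounded to 2 significant figures: 0.49.

0.49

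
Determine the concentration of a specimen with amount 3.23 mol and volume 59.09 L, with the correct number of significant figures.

0.0547 mol/L

concentration = 3.23 mol ÷ 59.09 L = 0.0546623794212… mol/L.
3.23 has 3 significant figures; 59.09 has 4.
Division/multiplication keeps the fewest: 3 significant figures.
Rounded: 0.0547 mol/L.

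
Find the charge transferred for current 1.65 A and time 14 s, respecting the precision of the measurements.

charge transferred = 1.65 A × 14 s = 23.1 C.
1.65 has 3 significant figures; 14 has 2.
Division/multiplication keeps the fewest: 2 significant figures.
Rounded: 23 C.

23 C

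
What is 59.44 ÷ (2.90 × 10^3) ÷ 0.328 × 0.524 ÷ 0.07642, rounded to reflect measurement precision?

0.428

59.44 ÷ (2.90 × 10^3) ÷ 0.328 × 0.524 ÷ 0.07642 = 0.42848064864…
Multiplication/division keeps the fewest significant figures: 59.44 → 4 s.f., 2.90 × 10^3 → 3 s.f., 0.328 → 3 s.f., 0.524 → 3 s.f., 0.07642 → 4 s.f.; limit is 3.
Rounded to 3 significant figures: 0.428.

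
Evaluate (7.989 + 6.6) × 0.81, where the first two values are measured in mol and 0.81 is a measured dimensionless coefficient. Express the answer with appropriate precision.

12 mol

7.989 mol + 6.6 mol = 14.589 mol; the sum is limited to 1 decimal place (3 s.f.).
Carrying full precision, 14.589 × 0.81 = 11.81709 mol; 0.81 has 2 s.f., so the result keeps min(3, 2) = 2 s.f.
Rounded to 2 significant figures: 12 mol.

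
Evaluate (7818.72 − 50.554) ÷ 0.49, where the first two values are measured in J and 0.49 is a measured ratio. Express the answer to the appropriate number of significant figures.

1.6 × 10^4 J

7818.72 J − 50.554 J = 7768.166 J; the difference is limited to 2 decimal places (6 s.f.).
Carrying full precision, 7768.166 ÷ 0.49 = 15853.4 J; 0.49 has 2 s.f., so the result keeps min(6, 2) = 2 s.f.
Rounded to 2 significant figures: 1.6 × 10^4 J.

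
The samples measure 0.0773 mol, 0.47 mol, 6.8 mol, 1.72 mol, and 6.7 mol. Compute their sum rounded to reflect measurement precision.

15.8 mol

0.0773 mol + 0.47 mol + 6.8 mol + 1.72 mol + 6.7 mol = 15.7673 mol.
Addition/subtraction keeps the fewest decimal places: 0.0773 → 4 decimal places, 0.47 → 2 decimal places, 6.8 → 1 decimal place, 1.72 → 2 decimal places, 6.7 → 1 decimal place; limit is 1.
Rounded to 1 decimal place: 15.8 mol.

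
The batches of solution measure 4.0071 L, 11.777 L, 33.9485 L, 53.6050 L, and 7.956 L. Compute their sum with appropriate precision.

4.0071 L + 11.777 L + 33.9485 L + 53.6050 L + 7.956 L = 111.2936 L.
Addition/subtraction keeps the fewest decimal places: 4.0071 → 4 decimal places, 11.777 → 3 decimal places, 33.9485 → 4 decimal places, 53.6050 → 4 decimal places, 7.956 → 3 decimal places; limit is 3.
Rounded to 3 decimal places: 111.294 L.

111.294 L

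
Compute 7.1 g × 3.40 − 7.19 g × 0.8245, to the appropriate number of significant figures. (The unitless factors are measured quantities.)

18 g

7.1 × 3.40 = 24.14 → 24 g (2 s.f., last digit at the 10^0 place).
7.19 × 0.8245 = 5.928155 → 5.93 g (3 s.f., last digit at the 10^-2 place).
Difference: 18.211845 g; keep the coarser place, 10^0.
Result: 18 g.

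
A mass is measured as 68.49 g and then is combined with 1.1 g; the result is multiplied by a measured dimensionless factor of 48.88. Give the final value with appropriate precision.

68.49 g + 1.1 g = 69.59 g; the sum is limited to 1 decimal place (3 s.f.).
Carrying full precision, 69.59 × 48.88 = 3401.5592 g; 48.88 has 4 s.f., so the result keeps min(3, 4) = 3 s.f.
Rounded to 3 significant figures: 3.40 × 10³ g.

3.40 × 10³ g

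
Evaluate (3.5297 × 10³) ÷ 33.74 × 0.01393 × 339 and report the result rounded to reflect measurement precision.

(3.5297 × 10³) ÷ 33.74 × 0.01393 × 339 = 494.018862448…
Multiplication/division keeps the fewest significant figures: 3.5297 × 10³ → 5 s.f., 33.74 → 4 s.f., 0.01393 → 4 s.f., 339 → 3 s.f.; limit is 3.
Rounded to 3 significant figures: 494.

494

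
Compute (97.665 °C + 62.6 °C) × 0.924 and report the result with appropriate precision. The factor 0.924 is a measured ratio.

97.665 °C + 62.6 °C = 160.265 °C; the sum is limited to 1 decimal place (4 s.f.).
Carrying full precision, 160.265 × 0.924 = 148.08486 °C; 0.924 has 3 s.f., so the result keeps min(4, 3) = 3 s.f.
Rounded to 3 significant figures: 148 °C.

148 °C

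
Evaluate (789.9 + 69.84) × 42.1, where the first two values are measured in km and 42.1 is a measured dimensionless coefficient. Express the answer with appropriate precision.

789.9 km + 69.84 km = 859.74 km; the sum is limited to 1 decimal place (4 s.f.).
Carrying full precision, 859.74 × 42.1 = 36195.054 km; 42.1 has 3 s.f., so the result keeps min(4, 3) = 3 s.f.
Rounded to 3 significant figures: 3.62 × 10⁴ km.

3.62 × 10⁴ km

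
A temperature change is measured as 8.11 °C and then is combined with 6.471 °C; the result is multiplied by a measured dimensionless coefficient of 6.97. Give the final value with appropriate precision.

8.11 °C + 6.471 °C = 14.581 °C; the sum is limited to 2 decimal places (4 s.f.).
Carrying full precision, 14.581 × 6.97 = 101.62957 °C; 6.97 has 3 s.f., so the result keeps min(4, 3) = 3 s.f.
Rounded to 3 significant figures: 102 °C.

102 °C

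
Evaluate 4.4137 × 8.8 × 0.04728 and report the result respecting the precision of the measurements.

4.4137 × 8.8 × 0.04728 = 1.8363816768
Multiplication/division keeps the fewest significant figures: 4.4137 → 5 s.f., 8.8 → 2 s.f., 0.04728 → 4 s.f.; limit is 2.
Rounded to 2 significant figures: 1.8.

1.8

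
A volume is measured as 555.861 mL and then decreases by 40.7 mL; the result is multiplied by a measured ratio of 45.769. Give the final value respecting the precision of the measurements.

2.358 × 10⁴ mL

555.861 mL − 40.7 mL = 515.161 mL; the difference is limited to 1 decimal place (4 s.f.).
Carrying full precision, 515.161 × 45.769 = 23578.403809 mL; 45.769 has 5 s.f., so the result keeps min(4, 5) = 4 s.f.
Rounded to 4 significant figures: 2.358 × 10⁴ mL.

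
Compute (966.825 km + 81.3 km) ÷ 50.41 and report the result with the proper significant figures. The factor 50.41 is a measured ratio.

966.825 km + 81.3 km = 1048.125 km; the sum is limited to 1 decimal place (5 s.f.).
Carrying full precision, 1048.125 ÷ 50.41 = 20.7920055545… km; 50.41 has 4 s.f., so the result keeps min(5, 4) = 4 s.f.
Rounded to 4 significant figures: 20.79 km.

20.79 km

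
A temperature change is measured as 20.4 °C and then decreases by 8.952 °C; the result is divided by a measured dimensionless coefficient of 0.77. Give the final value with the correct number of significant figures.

15 °C

20.4 °C − 8.952 °C = 11.448 °C; the difference is limited to 1 decimal place (3 s.f.).
Carrying full precision, 11.448 ÷ 0.77 = 14.8675324675… °C; 0.77 has 2 s.f., so the result keeps min(3, 2) = 2 s.f.
Rounded to 2 significant figures: 15 °C.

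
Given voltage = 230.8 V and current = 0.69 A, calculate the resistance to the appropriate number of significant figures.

3.3 × 10^2 Ω

resistance = 230.8 V ÷ 0.69 A = 334.492753623… Ω.
230.8 has 4 significant figures; 0.69 has 2.
Division/multiplication keeps the fewest: 2 significant figures.
Rounded: 3.3 × 10^2 Ω.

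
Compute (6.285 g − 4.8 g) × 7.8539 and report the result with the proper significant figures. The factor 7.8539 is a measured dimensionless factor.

12 g

6.285 g − 4.8 g = 1.485 g; the difference is limited to 1 decimal place (2 s.f.).
Carrying full precision, 1.485 × 7.8539 = 11.6630415 g; 7.8539 has 5 s.f., so the result keeps min(2, 5) = 2 s.f.
Rounded to 2 significant figures: 12 g.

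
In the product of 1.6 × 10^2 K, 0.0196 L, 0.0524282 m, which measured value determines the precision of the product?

1.6 × 10^2 K

1.6 × 10^2 K → 2 s.f.; 0.0196 L → 3 s.f.; 0.0524282 m → 6 s.f.
The fewest is 2 significant figures, from 1.6 × 10^2 K.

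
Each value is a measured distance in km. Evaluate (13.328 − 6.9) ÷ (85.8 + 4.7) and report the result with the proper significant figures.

0.071

13.328 − 6.9 = 6.428, limited to 1 d.p. → 2 s.f.; 85.8 + 4.7 = 90.5, limited to 1 d.p. → 3 s.f.
Carrying full precision, 6.428 ÷ 90.5 = 0.0710276243094…; keep min(2, 3) = 2 s.f.
Rounded to 2 significant figures: 0.071.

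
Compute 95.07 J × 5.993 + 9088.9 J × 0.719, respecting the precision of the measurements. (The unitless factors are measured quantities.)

95.07 × 5.993 = 569.75451 → 569.8 J (4 s.f., last digit at the 10^-1 place).
9088.9 × 0.719 = 6534.9191 → 6.53 × 10³ J (3 s.f., last digit at the 10^1 place).
Sum: 7104.67361 J; keep the coarser place, 10^1.
Result: 7.10 × 10³ J.

7.10 × 10³ J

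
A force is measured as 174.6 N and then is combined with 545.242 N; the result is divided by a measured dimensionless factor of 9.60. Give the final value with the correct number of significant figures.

75.0 N

174.6 N + 545.242 N = 719.842 N; the sum is limited to 1 decimal place (4 s.f.).
Carrying full precision, 719.842 ÷ 9.60 = 74.9835416667… N; 9.60 has 3 s.f., so the result keeps min(4, 3) = 3 s.f.
Rounded to 3 significant figures: 75.0 N.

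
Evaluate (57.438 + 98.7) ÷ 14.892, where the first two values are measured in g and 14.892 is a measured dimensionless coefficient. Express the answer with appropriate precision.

10.48 g

57.438 g + 98.7 g = 156.138 g; the sum is limited to 1 decimal place (4 s.f.).
Carrying full precision, 156.138 ÷ 14.892 = 10.4846897663… g; 14.892 has 5 s.f., so the result keeps min(4, 5) = 4 s.f.
Rounded to 4 significant figures: 10.48 g.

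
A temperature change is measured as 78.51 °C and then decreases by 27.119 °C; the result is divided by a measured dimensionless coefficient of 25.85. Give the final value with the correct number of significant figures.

1.988 °C

78.51 °C − 27.119 °C = 51.391 °C; the difference is limited to 2 decimal places (4 s.f.).
Carrying full precision, 51.391 ÷ 25.85 = 1.98804642166… °C; 25.85 has 4 s.f., so the result keeps min(4, 4) = 4 s.f.
Rounded to 4 significant figures: 1.988 °C.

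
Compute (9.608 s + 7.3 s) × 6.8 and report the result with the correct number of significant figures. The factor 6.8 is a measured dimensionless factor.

9.608 s + 7.3 s = 16.908 s; the sum is limited to 1 decimal place (3 s.f.).
Carrying full precision, 16.908 × 6.8 = 114.9744 s; 6.8 has 2 s.f., so the result keeps min(3, 2) = 2 s.f.
Rounded to 2 significant figures: 1.1 × 10² s.

1.1 × 10² s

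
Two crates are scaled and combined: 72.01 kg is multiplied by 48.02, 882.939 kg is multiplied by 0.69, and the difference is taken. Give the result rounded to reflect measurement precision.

2.85 × 10^3 kg

72.01 × 48.02 = 3457.9202 → 3458 kg (4 s.f., last digit at the 10^0 place).
882.939 × 0.69 = 609.22791 → 6.1 × 10^2 kg (2 s.f., last digit at the 10^1 place).
Difference: 2848.69229 kg; keep the coarser place, 10^1.
Result: 2.85 × 10^3 kg.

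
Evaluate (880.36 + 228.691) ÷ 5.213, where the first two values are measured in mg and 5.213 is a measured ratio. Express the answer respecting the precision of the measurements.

880.36 mg + 228.691 mg = 1109.051 mg; the sum is limited to 2 decimal places (6 s.f.).
Carrying full precision, 1109.051 ÷ 5.213 = 212.747170535… mg; 5.213 has 4 s.f., so the result keeps min(6, 4) = 4 s.f.
Rounded to 4 significant figures: 212.7 mg.

212.7 mg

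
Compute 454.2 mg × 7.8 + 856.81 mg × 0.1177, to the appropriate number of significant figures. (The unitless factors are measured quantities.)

454.2 × 7.8 = 3542.76 → 3.5 × 10^3 mg (2 s.f., last digit at the 10^2 place).
856.81 × 0.1177 = 100.846537 → 100.8 mg (4 s.f., last digit at the 10^-1 place).
Sum: 3643.606537 mg; keep the coarser place, 10^2.
Result: 3.6 × 10^3 mg.

3.6 × 10^3 mg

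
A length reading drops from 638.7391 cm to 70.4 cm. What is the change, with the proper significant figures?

638.7391 cm − 70.4 cm = 568.3391 cm.
Addition/subtraction keeps the fewest decimal places: 638.7391 → 4 decimal places, 70.4 → 1 decimal place; limit is 1.
Rounded to 1 decimal place: 568.3 cm.

568.3 cm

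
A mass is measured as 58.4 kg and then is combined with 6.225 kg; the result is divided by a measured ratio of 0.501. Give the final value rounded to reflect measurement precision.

58.4 kg + 6.225 kg = 64.625 kg; the sum is limited to 1 decimal place (3 s.f.).
Carrying full precision, 64.625 ÷ 0.501 = 128.992015968… kg; 0.501 has 3 s.f., so the result keeps min(3, 3) = 3 s.f.
Rounded to 3 significant figures: 129 kg.

129 kg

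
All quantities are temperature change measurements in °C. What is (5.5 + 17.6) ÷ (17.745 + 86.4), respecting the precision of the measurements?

0.222

5.5 + 17.6 = 23.1, limited to 1 d.p. → 3 s.f.; 17.745 + 86.4 = 104.145, limited to 1 d.p. → 4 s.f.
Carrying full precision, 23.1 ÷ 104.145 = 0.221806135676…; keep min(3, 4) = 3 s.f.
Rounded to 3 significant figures: 0.222.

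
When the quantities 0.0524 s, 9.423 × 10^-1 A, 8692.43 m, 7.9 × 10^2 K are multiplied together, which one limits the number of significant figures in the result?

0.0524 s → 3 s.f.; 9.423 × 10^-1 A → 4 s.f.; 8692.43 m → 6 s.f.; 7.9 × 10^2 K → 2 s.f.
The fewest is 2 significant figures, from 7.9 × 10^2 K.

7.9 × 10^2 K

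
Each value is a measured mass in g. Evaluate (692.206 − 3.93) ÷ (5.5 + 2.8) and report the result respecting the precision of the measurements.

692.206 − 3.93 = 688.276, limited to 2 d.p. → 5 s.f.; 5.5 + 2.8 = 8.3, limited to 1 d.p. → 2 s.f.
Carrying full precision, 688.276 ÷ 8.3 = 82.9248192771…; keep min(5, 2) = 2 s.f.
Rounded to 2 significant figures: 83.

83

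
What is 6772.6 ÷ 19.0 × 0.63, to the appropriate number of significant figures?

2.2 × 10²

6772.6 ÷ 19.0 × 0.63 = 224.565157895…
Multiplication/division keeps the fewest significant figures: 6772.6 → 5 s.f., 19.0 → 3 s.f., 0.63 → 2 s.f.; limit is 2.
Rounded to 2 significant figures: 2.2 × 10².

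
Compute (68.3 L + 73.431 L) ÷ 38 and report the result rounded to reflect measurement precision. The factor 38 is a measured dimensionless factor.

68.3 L + 73.431 L = 141.731 L; the sum is limited to 1 decimal place (4 s.f.).
Carrying full precision, 141.731 ÷ 38 = 3.72976315789… L; 38 has 2 s.f., so the result keeps min(4, 2) = 2 s.f.
Rounded to 2 significant figures: 3.7 L.

3.7 L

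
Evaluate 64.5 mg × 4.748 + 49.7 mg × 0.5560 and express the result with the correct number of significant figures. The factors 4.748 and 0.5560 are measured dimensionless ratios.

64.5 × 4.748 = 306.246 → 306 mg (3 s.f., last digit at the 10^0 place).
49.7 × 0.5560 = 27.6332 → 27.6 mg (3 s.f., last digit at the 10^-1 place).
Sum: 333.8792 mg; keep the coarser place, 10^0.
Result: 334 mg.

334 mg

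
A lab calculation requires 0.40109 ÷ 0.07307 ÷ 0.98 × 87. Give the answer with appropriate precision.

0.40109 ÷ 0.07307 ÷ 0.98 × 87 = 487.299430515…
Multiplication/division keeps the fewest significant figures: 0.40109 → 5 s.f., 0.07307 → 4 s.f., 0.98 → 2 s.f., 87 → 2 s.f.; limit is 2.
Rounded to 2 significant figures: 4.9 × 10².

4.9 × 10²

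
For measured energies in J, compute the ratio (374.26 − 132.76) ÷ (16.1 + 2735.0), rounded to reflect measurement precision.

374.26 − 132.76 = 241.50, limited to 2 d.p. → 5 s.f.; 16.1 + 2735.0 = 2751.1, limited to 1 d.p. → 5 s.f.
Carrying full precision, 241.50 ÷ 2751.1 = 0.0877830685907…; keep min(5, 5) = 5 s.f.
Rounded to 5 significant figures: 0.087783.

0.087783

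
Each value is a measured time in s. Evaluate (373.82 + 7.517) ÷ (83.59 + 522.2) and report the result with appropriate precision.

373.82 + 7.517 = 381.337, limited to 2 d.p. → 5 s.f.; 83.59 + 522.2 = 605.79, limited to 1 d.p. → 4 s.f.
Carrying full precision, 381.337 ÷ 605.79 = 0.629487115997…; keep min(5, 4) = 4 s.f.
Rounded to 4 significant figures: 0.6295.

0.6295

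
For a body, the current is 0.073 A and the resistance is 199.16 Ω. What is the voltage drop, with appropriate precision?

15 V

voltage drop = 0.073 A × 199.16 Ω = 14.53868 V.
0.073 has 2 significant figures; 199.16 has 5.
Division/multiplication keeps the fewest: 2 significant figures.
Rounded: 15 V.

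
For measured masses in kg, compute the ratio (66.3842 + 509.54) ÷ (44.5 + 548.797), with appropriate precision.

66.3842 + 509.54 = 575.9242, limited to 2 d.p. → 5 s.f.; 44.5 + 548.797 = 593.297, limited to 1 d.p. → 4 s.f.
Carrying full precision, 575.9242 ÷ 593.297 = 0.970718206901…; keep min(5, 4) = 4 s.f.
Rounded to 4 significant figures: 0.9707.

0.9707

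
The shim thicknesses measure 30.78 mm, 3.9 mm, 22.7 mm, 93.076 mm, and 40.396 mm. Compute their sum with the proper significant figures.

190.9 mm

30.78 mm + 3.9 mm + 22.7 mm + 93.076 mm + 40.396 mm = 190.852 mm.
Addition/subtraction keeps the fewest decimal places: 30.78 → 2 decimal places, 3.9 → 1 decimal place, 22.7 → 1 decimal place, 93.076 → 3 decimal places, 40.396 → 3 decimal places; limit is 1.
Rounded to 1 decimal place: 190.9 mm.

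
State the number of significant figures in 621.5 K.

621.5: every digit is nonzero and significant.

4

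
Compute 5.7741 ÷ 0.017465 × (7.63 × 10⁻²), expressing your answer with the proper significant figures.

25.2

5.7741 ÷ 0.017465 × (7.63 × 10⁻²) = 25.2255270541…
Multiplication/division keeps the fewest significant figures: 5.7741 → 5 s.f., 0.017465 → 5 s.f., 7.63 × 10⁻² → 3 s.f.; limit is 3.
Rounded to 3 significant figures: 25.2.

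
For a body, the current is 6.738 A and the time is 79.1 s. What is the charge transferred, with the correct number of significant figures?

533 C

charge transferred = 6.738 A × 79.1 s = 532.9758 C.
6.738 has 4 significant figures; 79.1 has 3.
Division/multiplication keeps the fewest: 3 significant figures.
Rounded: 533 C.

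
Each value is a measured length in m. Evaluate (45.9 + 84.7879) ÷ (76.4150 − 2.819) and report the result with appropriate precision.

1.776

45.9 + 84.7879 = 130.6879, limited to 1 d.p. → 4 s.f.; 76.4150 − 2.819 = 73.5960, limited to 3 d.p. → 5 s.f.
Carrying full precision, 130.6879 ÷ 73.5960 = 1.77574732322…; keep min(4, 5) = 4 s.f.
Rounded to 4 significant figures: 1.776.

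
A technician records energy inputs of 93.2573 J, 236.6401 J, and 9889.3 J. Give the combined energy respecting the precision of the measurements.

93.2573 J + 236.6401 J + 9889.3 J = 10219.1974 J.
Addition/subtraction keeps the fewest decimal places: 93.2573 → 4 decimal places, 236.6401 → 4 decimal places, 9889.3 → 1 decimal place; limit is 1.
Rounded to 1 decimal place: 10219.2 J.

10219.2 J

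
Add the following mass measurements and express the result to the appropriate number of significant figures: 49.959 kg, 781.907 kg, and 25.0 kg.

856.9 kg

49.959 kg + 781.907 kg + 25.0 kg = 856.866 kg.
Addition/subtraction keeps the fewest decimal places: 49.959 → 3 decimal places, 781.907 → 3 decimal places, 25.0 → 1 decimal place; limit is 1.
Rounded to 1 decimal place: 856.9 kg.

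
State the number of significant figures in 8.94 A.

3

8.94: every digit is nonzero and significant.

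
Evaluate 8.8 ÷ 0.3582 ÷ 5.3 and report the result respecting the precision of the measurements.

8.8 ÷ 0.3582 ÷ 5.3 = 4.63533600919…
Multiplication/division keeps the fewest significant figures: 8.8 → 2 s.f., 0.3582 → 4 s.f., 5.3 → 2 s.f.; limit is 2.
Rounded to 2 significant figures: 4.6.

4.6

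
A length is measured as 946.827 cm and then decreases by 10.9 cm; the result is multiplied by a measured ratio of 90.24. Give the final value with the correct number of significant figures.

946.827 cm − 10.9 cm = 935.927 cm; the difference is limited to 1 decimal place (4 s.f.).
Carrying full precision, 935.927 × 90.24 = 84458.05248 cm; 90.24 has 4 s.f., so the result keeps min(4, 4) = 4 s.f.
Rounded to 4 significant figures: 8.446 × 10⁴ cm.

8.446 × 10⁴ cm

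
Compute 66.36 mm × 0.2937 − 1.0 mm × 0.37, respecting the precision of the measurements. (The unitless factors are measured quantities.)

66.36 × 0.2937 = 19.489932 → 19.49 mm (4 s.f., last digit at the 10^-2 place).
1.0 × 0.37 = 0.37 → 0.37 mm (2 s.f., last digit at the 10^-2 place).
Difference: 19.119932 mm; keep the coarser place, 10^-2.
Result: 19.12 mm.

19.12 mm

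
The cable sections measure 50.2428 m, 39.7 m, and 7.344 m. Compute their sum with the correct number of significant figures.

50.2428 m + 39.7 m + 7.344 m = 97.2868 m.
Addition/subtraction keeps the fewest decimal places: 50.2428 → 4 decimal places, 39.7 → 1 decimal place, 7.344 → 3 decimal places; limit is 1.
Rounded to 1 decimal place: 97.3 m.

97.3 m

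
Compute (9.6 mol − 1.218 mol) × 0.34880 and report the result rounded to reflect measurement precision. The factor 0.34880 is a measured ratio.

2.9 mol

9.6 mol − 1.218 mol = 8.382 mol; the difference is limited to 1 decimal place (2 s.f.).
Carrying full precision, 8.382 × 0.34880 = 2.9236416 mol; 0.34880 has 5 s.f., so the result keeps min(2, 5) = 2 s.f.
Rounded to 2 significant figures: 2.9 mol.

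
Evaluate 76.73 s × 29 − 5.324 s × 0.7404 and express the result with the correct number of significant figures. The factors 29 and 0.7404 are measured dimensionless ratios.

76.73 × 29 = 2225.17 → 2.2 × 10³ s (2 s.f., last digit at the 10^2 place).
5.324 × 0.7404 = 3.9418896 → 3.942 s (4 s.f., last digit at the 10^-3 place).
Difference: 2221.2281104 s; keep the coarser place, 10^2.
Result: 2.2 × 10³ s.

2.2 × 10³ s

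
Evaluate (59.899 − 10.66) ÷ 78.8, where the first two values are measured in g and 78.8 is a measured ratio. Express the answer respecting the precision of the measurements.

59.899 g − 10.66 g = 49.239 g; the difference is limited to 2 decimal places (4 s.f.).
Carrying full precision, 49.239 ÷ 78.8 = 0.624860406091… g; 78.8 has 3 s.f., so the result keeps min(4, 3) = 3 s.f.
Rounded to 3 significant figures: 0.625 g.

0.625 g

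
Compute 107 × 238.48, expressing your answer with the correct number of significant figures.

2.55 × 10⁴

107 × 238.48 = 25517.36
Multiplication/division keeps the fewest significant figures: 107 → 3 s.f., 238.48 → 5 s.f.; limit is 3.
Rounded to 3 significant figures: 2.55 × 10⁴.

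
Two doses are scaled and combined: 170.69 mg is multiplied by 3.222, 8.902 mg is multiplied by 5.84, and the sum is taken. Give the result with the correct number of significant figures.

170.69 × 3.222 = 549.96318 → 550.0 mg (4 s.f., last digit at the 10^-1 place).
8.902 × 5.84 = 51.98768 → 52.0 mg (3 s.f., last digit at the 10^-1 place).
Sum: 601.95086 mg; keep the coarser place, 10^-1.
Result: 602.0 mg.

602.0 mg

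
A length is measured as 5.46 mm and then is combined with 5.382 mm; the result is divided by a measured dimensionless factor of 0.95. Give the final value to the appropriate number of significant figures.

11 mm

5.46 mm + 5.382 mm = 10.842 mm; the sum is limited to 2 decimal places (4 s.f.).
Carrying full precision, 10.842 ÷ 0.95 = 11.4126315789… mm; 0.95 has 2 s.f., so the result keeps min(4, 2) = 2 s.f.
Rounded to 2 significant figures: 11 mm.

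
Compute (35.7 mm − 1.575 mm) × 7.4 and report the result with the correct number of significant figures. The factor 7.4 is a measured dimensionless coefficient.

2.5 × 10² mm

35.7 mm − 1.575 mm = 34.125 mm; the difference is limited to 1 decimal place (3 s.f.).
Carrying full precision, 34.125 × 7.4 = 252.525 mm; 7.4 has 2 s.f., so the result keeps min(3, 2) = 2 s.f.
Rounded to 2 significant figures: 2.5 × 10² mm.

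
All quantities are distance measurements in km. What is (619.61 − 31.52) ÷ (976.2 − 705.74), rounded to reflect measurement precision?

619.61 − 31.52 = 588.09, limited to 2 d.p. → 5 s.f.; 976.2 − 705.74 = 270.46, limited to 1 d.p. → 4 s.f.
Carrying full precision, 588.09 ÷ 270.46 = 2.17440656659…; keep min(5, 4) = 4 s.f.
Rounded to 4 significant figures: 2.174.

2.174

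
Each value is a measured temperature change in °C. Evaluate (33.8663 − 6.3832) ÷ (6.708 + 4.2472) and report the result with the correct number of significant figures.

33.8663 − 6.3832 = 27.4831, limited to 4 d.p. → 6 s.f.; 6.708 + 4.2472 = 10.9552, limited to 3 d.p. → 5 s.f.
Carrying full precision, 27.4831 ÷ 10.9552 = 2.50868080911…; keep min(6, 5) = 5 s.f.
Rounded to 5 significant figures: 2.5087.

2.5087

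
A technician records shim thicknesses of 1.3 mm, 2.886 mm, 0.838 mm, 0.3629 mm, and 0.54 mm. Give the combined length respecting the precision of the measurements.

5.9 mm

1.3 mm + 2.886 mm + 0.838 mm + 0.3629 mm + 0.54 mm = 5.9269 mm.
Addition/subtraction keeps the fewest decimal places: 1.3 → 1 decimal place, 2.886 → 3 decimal places, 0.838 → 3 decimal places, 0.3629 → 4 decimal places, 0.54 → 2 decimal places; limit is 1.
Rounded to 1 decimal place: 5.9 mm.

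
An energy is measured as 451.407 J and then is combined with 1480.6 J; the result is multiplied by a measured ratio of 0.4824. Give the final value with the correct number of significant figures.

932.0 J

451.407 J + 1480.6 J = 1932.007 J; the sum is limited to 1 decimal place (5 s.f.).
Carrying full precision, 1932.007 × 0.4824 = 932.0001768 J; 0.4824 has 4 s.f., so the result keeps min(5, 4) = 4 s.f.
Rounded to 4 significant figures: 932.0 J.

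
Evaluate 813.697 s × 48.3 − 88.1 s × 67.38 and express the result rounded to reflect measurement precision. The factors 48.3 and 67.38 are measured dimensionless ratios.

3.34 × 10⁴ s

813.697 × 48.3 = 39301.5651 → 3.93 × 10⁴ s (3 s.f., last digit at the 10^2 place).
88.1 × 67.38 = 5936.178 → 5.94 × 10³ s (3 s.f., last digit at the 10^1 place).
Difference: 33365.3871 s; keep the coarser place, 10^2.
Result: 3.34 × 10⁴ s.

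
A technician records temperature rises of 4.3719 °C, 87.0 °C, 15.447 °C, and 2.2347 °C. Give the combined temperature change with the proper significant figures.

109.1 °C

4.3719 °C + 87.0 °C + 15.447 °C + 2.2347 °C = 109.0536 °C.
Addition/subtraction keeps the fewest decimal places: 4.3719 → 4 decimal places, 87.0 → 1 decimal place, 15.447 → 3 decimal places, 2.2347 → 4 decimal places; limit is 1.
Rounded to 1 decimal place: 109.1 °C.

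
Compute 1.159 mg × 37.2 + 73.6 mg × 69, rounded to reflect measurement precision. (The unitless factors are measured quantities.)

5.1 × 10^3 mg

1.159 × 37.2 = 43.1148 → 43.1 mg (3 s.f., last digit at the 10^-1 place).
73.6 × 69 = 5078.4 → 5.1 × 10^3 mg (2 s.f., last digit at the 10^2 place).
Sum: 5121.5148 mg; keep the coarser place, 10^2.
Result: 5.1 × 10^3 mg.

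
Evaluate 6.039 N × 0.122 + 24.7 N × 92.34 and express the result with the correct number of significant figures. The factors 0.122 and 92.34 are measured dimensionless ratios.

2.28 × 10³ N

6.039 × 0.122 = 0.736758 → 0.737 N (3 s.f., last digit at the 10^-3 place).
24.7 × 92.34 = 2280.798 → 2.28 × 10³ N (3 s.f., last digit at the 10^1 place).
Sum: 2281.534758 N; keep the coarser place, 10^1.
Result: 2.28 × 10³ N.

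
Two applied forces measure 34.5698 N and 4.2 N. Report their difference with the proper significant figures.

34.5698 N − 4.2 N = 30.3698 N.
Addition/subtraction keeps the fewest decimal places: 34.5698 → 4 decimal places, 4.2 → 1 decimal place; limit is 1.
Rounded to 1 decimal place: 30.4 N.

30.4 N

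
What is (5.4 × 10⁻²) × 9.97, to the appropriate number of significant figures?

0.54

(5.4 × 10⁻²) × 9.97 = 0.53838
Multiplication/division keeps the fewest significant figures: 5.4 × 10⁻² → 2 s.f., 9.97 → 3 s.f.; limit is 2.
Rounded to 2 significant figures: 0.54.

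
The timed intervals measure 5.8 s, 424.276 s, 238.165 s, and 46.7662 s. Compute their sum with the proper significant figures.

5.8 s + 424.276 s + 238.165 s + 46.7662 s = 715.0072 s.
Addition/subtraction keeps the fewest decimal places: 5.8 → 1 decimal place, 424.276 → 3 decimal places, 238.165 → 3 decimal places, 46.7662 → 4 decimal places; limit is 1.
Rounded to 1 decimal place: 715.0 s.

715.0 s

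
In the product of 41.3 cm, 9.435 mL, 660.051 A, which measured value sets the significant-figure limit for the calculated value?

41.3 cm

41.3 cm → 3 s.f.; 9.435 mL → 4 s.f.; 660.051 A → 6 s.f.
The fewest is 3 significant figures, from 41.3 cm.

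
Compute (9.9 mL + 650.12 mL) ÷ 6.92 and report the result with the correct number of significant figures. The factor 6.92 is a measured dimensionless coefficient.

95.4 mL

9.9 mL + 650.12 mL = 660.02 mL; the sum is limited to 1 decimal place (4 s.f.).
Carrying full precision, 660.02 ÷ 6.92 = 95.3786127168… mL; 6.92 has 3 s.f., so the result keeps min(4, 3) = 3 s.f.
Rounded to 3 significant figures: 95.4 mL.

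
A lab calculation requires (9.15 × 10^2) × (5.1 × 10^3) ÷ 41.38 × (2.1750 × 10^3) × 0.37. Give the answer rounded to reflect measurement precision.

9.1 × 10^7

(9.15 × 10^2) × (5.1 × 10^3) ÷ 41.38 × (2.1750 × 10^3) × 0.37 = 90753162.7598…
Multiplication/division keeps the fewest significant figures: 9.15 × 10^2 → 3 s.f., 5.1 × 10^3 → 2 s.f., 41.38 → 4 s.f., 2.1750 × 10^3 → 5 s.f., 0.37 → 2 s.f.; limit is 2.
Rounded to 2 significant figures: 9.1 × 10^7.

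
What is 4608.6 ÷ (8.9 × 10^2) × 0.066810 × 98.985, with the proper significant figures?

4608.6 ÷ (8.9 × 10^2) × 0.066810 × 98.985 = 34.244424186…
Multiplication/division keeps the fewest significant figures: 4608.6 → 5 s.f., 8.9 × 10^2 → 2 s.f., 0.066810 → 5 s.f., 98.985 → 5 s.f.; limit is 2.
Rounded to 2 significant figures: 34.

34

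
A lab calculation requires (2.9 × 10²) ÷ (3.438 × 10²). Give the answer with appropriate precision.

0.84

(2.9 × 10²) ÷ (3.438 × 10²) = 0.843513670739…
Multiplication/division keeps the fewest significant figures: 2.9 × 10² → 2 s.f., 3.438 × 10² → 4 s.f.; limit is 2.
Rounded to 2 significant figures: 0.84.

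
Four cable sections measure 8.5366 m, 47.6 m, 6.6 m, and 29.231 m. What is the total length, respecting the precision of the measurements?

8.5366 m + 47.6 m + 6.6 m + 29.231 m = 91.9676 m.
Addition/subtraction keeps the fewest decimal places: 8.5366 → 4 decimal places, 47.6 → 1 decimal place, 6.6 → 1 decimal place, 29.231 → 3 decimal places; limit is 1.
Rounded to 1 decimal place: 92.0 m.

92.0 m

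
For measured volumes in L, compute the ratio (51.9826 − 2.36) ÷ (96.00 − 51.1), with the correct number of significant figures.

1.11

51.9826 − 2.36 = 49.6226, limited to 2 d.p. → 4 s.f.; 96.00 − 51.1 = 44.90, limited to 1 d.p. → 3 s.f.
Carrying full precision, 49.6226 ÷ 44.90 = 1.10518040089…; keep min(4, 3) = 3 s.f.
Rounded to 3 significant figures: 1.11.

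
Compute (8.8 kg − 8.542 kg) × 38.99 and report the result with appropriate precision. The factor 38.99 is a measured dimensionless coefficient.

1 × 10¹ kg

8.8 kg − 8.542 kg = 0.258 kg; the difference is limited to 1 decimal place (1 s.f.).
Carrying full precision, 0.258 × 38.99 = 10.05942 kg; 38.99 has 4 s.f., so the result keeps min(1, 4) = 1 s.f.
Rounded to 1 significant figure: 1 × 10¹ kg.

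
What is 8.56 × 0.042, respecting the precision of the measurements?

8.56 × 0.042 = 0.35952
Multiplication/division keeps the fewest significant figures: 8.56 → 3 s.f., 0.042 → 2 s.f.; limit is 2.
Rounded to 2 significant figures: 0.36.

0.36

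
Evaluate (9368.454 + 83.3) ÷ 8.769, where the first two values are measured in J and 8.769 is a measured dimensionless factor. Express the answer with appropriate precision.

1078 J

9368.454 J + 83.3 J = 9451.754 J; the sum is limited to 1 decimal place (5 s.f.).
Carrying full precision, 9451.754 ÷ 8.769 = 1077.85996123… J; 8.769 has 4 s.f., so the result keeps min(5, 4) = 4 s.f.
Rounded to 4 significant figures: 1078 J.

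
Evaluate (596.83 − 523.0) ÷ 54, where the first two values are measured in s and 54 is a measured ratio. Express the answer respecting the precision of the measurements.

596.83 s − 523.0 s = 73.83 s; the difference is limited to 1 decimal place (3 s.f.).
Carrying full precision, 73.83 ÷ 54 = 1.36722222222… s; 54 has 2 s.f., so the result keeps min(3, 2) = 2 s.f.
Rounded to 2 significant figures: 1.4 s.

1.4 s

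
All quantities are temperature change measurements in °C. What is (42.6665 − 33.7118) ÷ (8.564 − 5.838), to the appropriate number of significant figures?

3.285

42.6665 − 33.7118 = 8.9547, limited to 4 d.p. → 5 s.f.; 8.564 − 5.838 = 2.726, limited to 3 d.p. → 4 s.f.
Carrying full precision, 8.9547 ÷ 2.726 = 3.28492296405…; keep min(5, 4) = 4 s.f.
Rounded to 4 significant figures: 3.285.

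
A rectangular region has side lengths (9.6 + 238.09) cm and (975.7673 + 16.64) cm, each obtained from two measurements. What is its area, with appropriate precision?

9.6 + 238.09 = 247.69, limited to 1 d.p. → 4 s.f.; 975.7673 + 16.64 = 992.4073, limited to 2 d.p. → 5 s.f.
Carrying full precision, 247.69 × 992.4073 = 245809.364137; keep min(4, 5) = 4 s.f.
Rounded to 4 significant figures: 2.458 × 10⁵ cm².

2.458 × 10⁵ cm²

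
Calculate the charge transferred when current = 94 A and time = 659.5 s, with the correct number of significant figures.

6.2 × 10^4 C

charge transferred = 94 A × 659.5 s = 61993 C.
94 has 2 significant figures; 659.5 has 4.
Division/multiplication keeps the fewest: 2 significant figures.
Rounded: 6.2 × 10^4 C.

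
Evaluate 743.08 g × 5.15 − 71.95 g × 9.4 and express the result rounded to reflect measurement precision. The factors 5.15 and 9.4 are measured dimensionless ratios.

3.15 × 10³ g

743.08 × 5.15 = 3826.862 → 3.83 × 10³ g (3 s.f., last digit at the 10^1 place).
71.95 × 9.4 = 676.33 → 6.8 × 10² g (2 s.f., last digit at the 10^1 place).
Difference: 3150.532 g; keep the coarser place, 10^1.
Result: 3.15 × 10³ g.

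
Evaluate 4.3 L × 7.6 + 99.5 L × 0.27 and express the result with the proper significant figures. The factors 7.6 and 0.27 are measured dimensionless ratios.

4.3 × 7.6 = 32.68 → 33 L (2 s.f., last digit at the 10^0 place).
99.5 × 0.27 = 26.865 → 27 L (2 s.f., last digit at the 10^0 place).
Sum: 59.545 L; keep the coarser place, 10^0.
Result: 60. L.

60. L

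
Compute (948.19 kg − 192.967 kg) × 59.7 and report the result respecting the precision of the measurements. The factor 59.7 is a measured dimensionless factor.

4.51 × 10⁴ kg

948.19 kg − 192.967 kg = 755.223 kg; the difference is limited to 2 decimal places (5 s.f.).
Carrying full precision, 755.223 × 59.7 = 45086.8131 kg; 59.7 has 3 s.f., so the result keeps min(5, 3) = 3 s.f.
Rounded to 3 significant figures: 4.51 × 10⁴ kg.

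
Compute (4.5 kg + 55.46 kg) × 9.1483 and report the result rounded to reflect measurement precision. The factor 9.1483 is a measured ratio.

549 kg

4.5 kg + 55.46 kg = 59.96 kg; the sum is limited to 1 decimal place (3 s.f.).
Carrying full precision, 59.96 × 9.1483 = 548.532068 kg; 9.1483 has 5 s.f., so the result keeps min(3, 5) = 3 s.f.
Rounded to 3 significant figures: 549 kg.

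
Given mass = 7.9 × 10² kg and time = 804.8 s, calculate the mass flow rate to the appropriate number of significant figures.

mass flow rate = 7.9 × 10² kg ÷ 804.8 s = 0.981610337972… kg/s.
7.9 × 10² has 2 significant figures; 804.8 has 4.
Division/multiplication keeps the fewest: 2 significant figures.
Rounded: 9.8 × 10⁻¹ kg/s.

9.8 × 10⁻¹ kg/s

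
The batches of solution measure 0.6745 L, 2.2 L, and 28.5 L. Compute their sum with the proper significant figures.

0.6745 L + 2.2 L + 28.5 L = 31.3745 L.
Addition/subtraction keeps the fewest decimal places: 0.6745 → 4 decimal places, 2.2 → 1 decimal place, 28.5 → 1 decimal place; limit is 1.
Rounded to 1 decimal place: 31.4 L.

31.4 L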